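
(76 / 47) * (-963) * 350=-25615800 / 47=-545017.02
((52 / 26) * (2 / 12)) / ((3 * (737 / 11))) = 1 / 603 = 0.00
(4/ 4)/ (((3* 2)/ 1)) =0.17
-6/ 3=-2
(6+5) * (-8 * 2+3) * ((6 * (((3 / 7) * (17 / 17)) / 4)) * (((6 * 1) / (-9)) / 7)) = 429 / 49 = 8.76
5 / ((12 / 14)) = 35 / 6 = 5.83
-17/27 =-0.63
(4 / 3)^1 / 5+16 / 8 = 34 / 15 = 2.27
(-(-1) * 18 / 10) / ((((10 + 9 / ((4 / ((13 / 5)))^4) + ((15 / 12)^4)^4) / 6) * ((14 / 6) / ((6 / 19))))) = 521838526464000 / 16827631330215797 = 0.03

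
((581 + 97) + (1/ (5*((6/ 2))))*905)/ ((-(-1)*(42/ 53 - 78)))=-117395/ 12276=-9.56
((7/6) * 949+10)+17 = 6805/6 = 1134.17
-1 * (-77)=77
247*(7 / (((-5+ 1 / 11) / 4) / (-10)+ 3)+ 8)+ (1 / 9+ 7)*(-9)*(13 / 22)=2491.86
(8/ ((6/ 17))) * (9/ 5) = 40.80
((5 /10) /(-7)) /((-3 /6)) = 1 /7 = 0.14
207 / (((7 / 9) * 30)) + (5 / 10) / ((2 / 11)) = 1627 / 140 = 11.62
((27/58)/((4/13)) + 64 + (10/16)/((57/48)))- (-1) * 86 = 670189/4408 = 152.04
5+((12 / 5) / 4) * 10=11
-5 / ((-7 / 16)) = 80 / 7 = 11.43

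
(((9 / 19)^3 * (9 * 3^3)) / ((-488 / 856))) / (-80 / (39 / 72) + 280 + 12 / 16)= -985645908 / 2894902681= -0.34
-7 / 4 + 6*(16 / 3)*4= 505 / 4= 126.25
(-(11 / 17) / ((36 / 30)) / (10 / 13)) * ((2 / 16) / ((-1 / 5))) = 715 / 1632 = 0.44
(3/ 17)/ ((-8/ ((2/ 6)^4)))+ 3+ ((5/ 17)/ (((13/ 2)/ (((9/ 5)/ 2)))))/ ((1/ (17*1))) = 176243/ 47736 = 3.69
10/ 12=5/ 6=0.83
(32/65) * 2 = 64/65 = 0.98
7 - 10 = -3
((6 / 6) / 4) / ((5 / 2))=1 / 10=0.10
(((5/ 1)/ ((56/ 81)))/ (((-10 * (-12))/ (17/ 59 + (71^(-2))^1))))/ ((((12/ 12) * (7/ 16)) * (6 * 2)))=192951/ 58294124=0.00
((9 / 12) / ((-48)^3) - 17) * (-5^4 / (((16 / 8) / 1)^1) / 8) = 1566720625 / 2359296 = 664.06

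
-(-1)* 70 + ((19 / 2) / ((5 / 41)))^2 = 613841 / 100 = 6138.41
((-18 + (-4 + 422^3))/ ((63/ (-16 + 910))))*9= 9597910692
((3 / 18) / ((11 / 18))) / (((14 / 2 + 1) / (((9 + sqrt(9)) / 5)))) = 9 / 110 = 0.08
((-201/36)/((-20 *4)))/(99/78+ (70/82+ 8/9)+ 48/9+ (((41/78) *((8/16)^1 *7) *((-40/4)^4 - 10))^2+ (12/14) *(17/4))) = 9749103/47185295342389040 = 0.00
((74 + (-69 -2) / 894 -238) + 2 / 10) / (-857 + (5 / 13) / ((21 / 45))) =66661231 / 348266640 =0.19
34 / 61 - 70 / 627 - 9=-327175 / 38247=-8.55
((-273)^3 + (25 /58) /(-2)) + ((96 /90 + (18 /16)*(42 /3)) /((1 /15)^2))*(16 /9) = -7078212311 /348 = -20339690.55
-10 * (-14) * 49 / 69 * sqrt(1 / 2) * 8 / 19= 27440 * sqrt(2) / 1311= 29.60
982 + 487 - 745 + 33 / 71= 51437 / 71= 724.46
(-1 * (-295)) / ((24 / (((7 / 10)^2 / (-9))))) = -2891 / 4320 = -0.67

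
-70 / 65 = -14 / 13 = -1.08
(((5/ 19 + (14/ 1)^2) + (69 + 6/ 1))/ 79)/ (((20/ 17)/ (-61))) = -2672349/ 15010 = -178.04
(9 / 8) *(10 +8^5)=147501 / 4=36875.25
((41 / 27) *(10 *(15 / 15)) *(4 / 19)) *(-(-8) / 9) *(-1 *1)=-2.84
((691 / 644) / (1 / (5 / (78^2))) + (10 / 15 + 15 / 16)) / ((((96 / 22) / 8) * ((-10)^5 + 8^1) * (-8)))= 34588037 / 9402678125568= 0.00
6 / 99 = 2 / 33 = 0.06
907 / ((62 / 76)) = 34466 / 31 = 1111.81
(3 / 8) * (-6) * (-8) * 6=108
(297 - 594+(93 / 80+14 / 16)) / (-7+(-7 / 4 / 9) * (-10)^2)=30339 / 2720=11.15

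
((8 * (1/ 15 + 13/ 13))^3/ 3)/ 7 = 2097152/ 70875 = 29.59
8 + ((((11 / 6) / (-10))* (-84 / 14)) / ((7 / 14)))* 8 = 128 / 5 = 25.60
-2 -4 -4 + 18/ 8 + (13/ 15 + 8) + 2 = 187/ 60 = 3.12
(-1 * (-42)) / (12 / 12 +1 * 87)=0.48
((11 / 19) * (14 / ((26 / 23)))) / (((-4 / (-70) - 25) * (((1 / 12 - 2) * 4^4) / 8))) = 2695 / 575016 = 0.00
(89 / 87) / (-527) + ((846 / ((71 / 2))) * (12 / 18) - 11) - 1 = 12648005 / 3255279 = 3.89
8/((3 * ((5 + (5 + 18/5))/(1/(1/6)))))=20/17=1.18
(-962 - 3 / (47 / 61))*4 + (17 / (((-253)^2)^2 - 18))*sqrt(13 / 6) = -181588 / 47 + 17*sqrt(78) / 24582912378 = -3863.57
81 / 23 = 3.52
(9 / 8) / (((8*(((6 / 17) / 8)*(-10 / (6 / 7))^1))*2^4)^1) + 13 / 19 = 0.67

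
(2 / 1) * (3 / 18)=1 / 3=0.33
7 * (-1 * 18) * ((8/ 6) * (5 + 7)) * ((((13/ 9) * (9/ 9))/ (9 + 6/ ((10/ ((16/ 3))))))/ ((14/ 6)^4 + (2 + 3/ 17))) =-10024560/ 1336327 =-7.50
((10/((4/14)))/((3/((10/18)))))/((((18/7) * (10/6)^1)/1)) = 245/162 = 1.51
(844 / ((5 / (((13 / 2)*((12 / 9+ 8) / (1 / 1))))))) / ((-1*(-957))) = 153608 / 14355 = 10.70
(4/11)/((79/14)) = 56/869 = 0.06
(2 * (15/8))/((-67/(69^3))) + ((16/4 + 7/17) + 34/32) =-334979417/18224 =-18381.22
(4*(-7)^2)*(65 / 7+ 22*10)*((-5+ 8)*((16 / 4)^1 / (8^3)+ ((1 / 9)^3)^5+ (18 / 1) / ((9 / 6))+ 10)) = 2172082470069295721945 / 732057358558752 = 2967093.28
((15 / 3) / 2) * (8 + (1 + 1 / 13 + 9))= 1175 / 26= 45.19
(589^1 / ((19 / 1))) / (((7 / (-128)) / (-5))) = 19840 / 7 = 2834.29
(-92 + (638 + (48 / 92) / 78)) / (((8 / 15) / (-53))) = -16223565 / 299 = -54259.41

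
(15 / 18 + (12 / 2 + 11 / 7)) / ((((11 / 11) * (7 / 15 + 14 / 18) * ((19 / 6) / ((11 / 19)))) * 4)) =174735 / 566048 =0.31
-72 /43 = -1.67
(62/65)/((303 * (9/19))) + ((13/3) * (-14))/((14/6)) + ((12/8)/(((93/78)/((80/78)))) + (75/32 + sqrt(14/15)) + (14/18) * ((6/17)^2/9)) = -21.38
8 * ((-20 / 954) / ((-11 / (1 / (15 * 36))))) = 4 / 141669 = 0.00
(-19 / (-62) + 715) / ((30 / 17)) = 251311 / 620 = 405.34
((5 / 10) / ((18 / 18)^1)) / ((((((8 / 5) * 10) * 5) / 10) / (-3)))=-3 / 16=-0.19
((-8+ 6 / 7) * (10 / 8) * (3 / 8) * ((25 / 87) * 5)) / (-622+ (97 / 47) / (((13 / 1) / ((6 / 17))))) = 162296875 / 20982508736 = 0.01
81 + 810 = 891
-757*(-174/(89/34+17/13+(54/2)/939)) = 18222658428/547033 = 33311.81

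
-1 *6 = -6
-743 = -743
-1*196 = -196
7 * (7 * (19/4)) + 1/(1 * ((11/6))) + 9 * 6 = 12641/44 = 287.30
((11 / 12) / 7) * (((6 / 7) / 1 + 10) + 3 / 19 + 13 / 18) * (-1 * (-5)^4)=-193180625 / 201096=-960.64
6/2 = 3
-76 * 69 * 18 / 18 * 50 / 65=-4033.85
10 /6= 5 /3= 1.67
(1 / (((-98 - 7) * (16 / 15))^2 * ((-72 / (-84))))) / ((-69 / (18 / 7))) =-1 / 288512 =-0.00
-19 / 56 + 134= 7485 / 56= 133.66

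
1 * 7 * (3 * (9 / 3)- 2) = 49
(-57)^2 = 3249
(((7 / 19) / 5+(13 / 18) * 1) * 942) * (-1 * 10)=-427354 / 57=-7497.44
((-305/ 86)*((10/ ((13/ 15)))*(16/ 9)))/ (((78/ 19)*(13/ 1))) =-1159000/ 850239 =-1.36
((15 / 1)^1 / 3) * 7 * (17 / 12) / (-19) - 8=-2419 / 228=-10.61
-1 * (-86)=86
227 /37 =6.14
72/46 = 1.57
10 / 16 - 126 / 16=-29 / 4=-7.25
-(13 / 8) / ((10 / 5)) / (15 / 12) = -13 / 20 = -0.65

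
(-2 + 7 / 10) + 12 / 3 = 27 / 10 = 2.70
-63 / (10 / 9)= -56.70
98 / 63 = 14 / 9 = 1.56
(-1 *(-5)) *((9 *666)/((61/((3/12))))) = 14985/122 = 122.83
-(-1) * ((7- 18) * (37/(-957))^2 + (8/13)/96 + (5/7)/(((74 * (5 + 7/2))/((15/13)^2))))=-2111510465/247814418852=-0.01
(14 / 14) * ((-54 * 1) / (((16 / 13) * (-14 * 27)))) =13 / 112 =0.12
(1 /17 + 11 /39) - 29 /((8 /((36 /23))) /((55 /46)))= -9039149 /1402908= -6.44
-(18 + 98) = -116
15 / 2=7.50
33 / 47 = 0.70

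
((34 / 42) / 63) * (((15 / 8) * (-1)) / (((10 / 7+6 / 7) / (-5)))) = 425 / 8064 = 0.05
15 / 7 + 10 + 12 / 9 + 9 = 472 / 21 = 22.48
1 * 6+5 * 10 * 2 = 106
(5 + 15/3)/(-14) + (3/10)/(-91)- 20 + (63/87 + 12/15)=-101303/5278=-19.19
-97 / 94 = -1.03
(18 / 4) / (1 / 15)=135 / 2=67.50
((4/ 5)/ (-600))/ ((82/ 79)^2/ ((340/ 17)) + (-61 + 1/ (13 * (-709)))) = 57523297/ 2629371451950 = 0.00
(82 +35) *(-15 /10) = -351 /2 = -175.50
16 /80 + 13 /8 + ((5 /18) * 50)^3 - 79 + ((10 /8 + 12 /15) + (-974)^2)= 5547865303 /5832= 951280.06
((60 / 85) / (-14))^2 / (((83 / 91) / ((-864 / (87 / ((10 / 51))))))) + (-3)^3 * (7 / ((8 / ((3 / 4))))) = -46950147639 / 2648932384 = -17.72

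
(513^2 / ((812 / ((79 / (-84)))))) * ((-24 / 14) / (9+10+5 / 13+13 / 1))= 270274563 / 16750748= 16.14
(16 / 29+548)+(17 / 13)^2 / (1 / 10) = 2772262 / 4901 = 565.65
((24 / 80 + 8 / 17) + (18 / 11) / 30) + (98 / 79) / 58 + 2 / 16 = 16648657 / 17136680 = 0.97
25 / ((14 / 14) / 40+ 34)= 1000 / 1361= 0.73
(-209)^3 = -9129329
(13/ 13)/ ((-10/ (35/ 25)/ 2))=-7/ 25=-0.28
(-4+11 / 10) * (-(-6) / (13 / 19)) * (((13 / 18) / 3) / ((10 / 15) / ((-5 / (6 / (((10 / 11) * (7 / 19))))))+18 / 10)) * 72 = 77140 / 103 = 748.93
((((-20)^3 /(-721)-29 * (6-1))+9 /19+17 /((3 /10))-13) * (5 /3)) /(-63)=18445145 /7767333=2.37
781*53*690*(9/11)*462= 10796122260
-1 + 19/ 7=12/ 7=1.71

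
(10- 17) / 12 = -7 / 12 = -0.58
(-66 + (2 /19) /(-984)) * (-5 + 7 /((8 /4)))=616969 /6232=99.00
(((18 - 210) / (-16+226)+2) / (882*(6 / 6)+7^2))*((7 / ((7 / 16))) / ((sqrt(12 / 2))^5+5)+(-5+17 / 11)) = -590836 / 146222615+1152*sqrt(6) / 13292965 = -0.00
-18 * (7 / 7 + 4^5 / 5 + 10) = -19422 / 5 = -3884.40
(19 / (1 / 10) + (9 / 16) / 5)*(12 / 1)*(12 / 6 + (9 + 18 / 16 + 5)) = 6250899 / 160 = 39068.12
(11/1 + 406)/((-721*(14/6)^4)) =-33777/1731121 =-0.02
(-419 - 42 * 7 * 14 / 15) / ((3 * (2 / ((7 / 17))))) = -24269 / 510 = -47.59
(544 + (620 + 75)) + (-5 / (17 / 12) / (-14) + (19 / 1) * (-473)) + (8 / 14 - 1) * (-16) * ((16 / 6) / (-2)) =-923070 / 119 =-7756.89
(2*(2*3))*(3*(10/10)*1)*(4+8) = 432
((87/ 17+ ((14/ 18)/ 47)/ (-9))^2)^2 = 12016673335389861610000/ 17543942398694179521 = 684.95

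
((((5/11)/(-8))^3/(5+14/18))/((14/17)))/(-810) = 425/8930009088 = 0.00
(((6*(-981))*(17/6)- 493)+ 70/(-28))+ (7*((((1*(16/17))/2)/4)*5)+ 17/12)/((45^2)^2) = -14365268492621/836527500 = -17172.50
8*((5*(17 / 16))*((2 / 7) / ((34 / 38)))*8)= 760 / 7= 108.57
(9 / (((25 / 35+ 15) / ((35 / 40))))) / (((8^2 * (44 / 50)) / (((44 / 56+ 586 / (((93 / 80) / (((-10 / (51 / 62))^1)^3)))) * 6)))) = -176602432388095 / 3652442112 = -48351.88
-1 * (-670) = 670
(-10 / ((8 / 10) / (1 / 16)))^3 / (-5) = 3125 / 32768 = 0.10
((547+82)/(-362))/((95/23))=-14467/34390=-0.42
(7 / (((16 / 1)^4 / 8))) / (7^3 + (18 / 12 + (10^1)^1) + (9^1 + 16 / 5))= 35 / 15020032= 0.00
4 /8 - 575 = -1149 /2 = -574.50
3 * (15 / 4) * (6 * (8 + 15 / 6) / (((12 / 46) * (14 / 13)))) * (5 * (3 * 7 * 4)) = 4238325 / 4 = 1059581.25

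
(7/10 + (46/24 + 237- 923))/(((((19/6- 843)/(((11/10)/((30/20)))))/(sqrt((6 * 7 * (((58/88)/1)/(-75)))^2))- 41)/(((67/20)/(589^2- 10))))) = 557681803/265677487653600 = 0.00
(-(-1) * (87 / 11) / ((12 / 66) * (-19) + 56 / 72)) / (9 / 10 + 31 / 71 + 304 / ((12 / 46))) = -333558 / 131705371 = -0.00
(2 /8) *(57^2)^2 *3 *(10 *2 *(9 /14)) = 1425060135 /14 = 101790009.64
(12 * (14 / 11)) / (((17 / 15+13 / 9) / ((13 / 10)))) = 2457 / 319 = 7.70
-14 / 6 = -7 / 3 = -2.33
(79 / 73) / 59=79 / 4307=0.02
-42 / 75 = -14 / 25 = -0.56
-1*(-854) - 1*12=842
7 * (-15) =-105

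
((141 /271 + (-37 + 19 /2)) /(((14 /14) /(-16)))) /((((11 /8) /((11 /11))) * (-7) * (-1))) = 133696 /2981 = 44.85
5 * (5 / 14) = 25 / 14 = 1.79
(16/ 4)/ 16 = 1/ 4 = 0.25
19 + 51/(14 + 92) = 2065/106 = 19.48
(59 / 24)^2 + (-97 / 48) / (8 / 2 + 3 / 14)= 189083 / 33984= 5.56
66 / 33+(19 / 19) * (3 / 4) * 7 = 29 / 4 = 7.25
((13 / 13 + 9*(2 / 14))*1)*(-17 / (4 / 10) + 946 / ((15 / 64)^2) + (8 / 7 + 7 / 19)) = 8225983048 / 209475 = 39269.52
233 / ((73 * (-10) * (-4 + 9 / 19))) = 4427 / 48910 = 0.09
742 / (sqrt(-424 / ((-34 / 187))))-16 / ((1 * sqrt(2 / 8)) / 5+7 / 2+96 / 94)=-1880 / 543+7 * sqrt(583) / 11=11.90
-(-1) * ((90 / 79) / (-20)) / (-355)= 9 / 56090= 0.00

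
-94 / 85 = -1.11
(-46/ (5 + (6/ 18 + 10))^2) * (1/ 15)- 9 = -2073/ 230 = -9.01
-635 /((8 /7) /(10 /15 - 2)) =4445 /6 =740.83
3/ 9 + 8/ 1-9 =-2/ 3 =-0.67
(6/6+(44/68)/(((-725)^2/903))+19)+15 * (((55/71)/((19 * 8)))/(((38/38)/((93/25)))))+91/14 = 2583012152561/96433265000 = 26.79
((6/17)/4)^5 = 243/45435424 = 0.00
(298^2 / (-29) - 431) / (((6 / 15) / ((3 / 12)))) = -506515 / 232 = -2183.25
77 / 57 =1.35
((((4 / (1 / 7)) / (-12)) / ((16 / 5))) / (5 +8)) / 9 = -35 / 5616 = -0.01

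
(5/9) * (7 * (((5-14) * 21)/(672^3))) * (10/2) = -25/2064384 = -0.00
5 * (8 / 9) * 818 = 32720 / 9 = 3635.56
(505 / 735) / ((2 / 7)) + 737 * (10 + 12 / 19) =6254627 / 798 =7837.88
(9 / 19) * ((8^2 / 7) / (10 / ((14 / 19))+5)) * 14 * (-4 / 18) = -896 / 1235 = -0.73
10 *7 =70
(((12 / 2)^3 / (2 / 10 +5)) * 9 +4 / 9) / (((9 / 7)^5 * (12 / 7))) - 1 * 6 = 1163664058 / 20726199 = 56.14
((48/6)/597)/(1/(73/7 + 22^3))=596872/4179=142.83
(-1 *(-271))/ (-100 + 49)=-271/ 51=-5.31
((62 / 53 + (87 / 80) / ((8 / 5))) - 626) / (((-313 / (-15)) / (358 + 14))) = -5906760615 / 530848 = -11127.03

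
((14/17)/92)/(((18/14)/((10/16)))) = 245/56304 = 0.00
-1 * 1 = -1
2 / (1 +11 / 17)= 17 / 14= 1.21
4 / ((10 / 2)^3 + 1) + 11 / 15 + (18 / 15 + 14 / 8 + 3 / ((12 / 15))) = 4703 / 630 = 7.47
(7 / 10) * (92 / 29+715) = 145789 / 290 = 502.72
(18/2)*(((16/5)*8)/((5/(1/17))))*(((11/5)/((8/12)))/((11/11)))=19008/2125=8.94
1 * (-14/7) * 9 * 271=-4878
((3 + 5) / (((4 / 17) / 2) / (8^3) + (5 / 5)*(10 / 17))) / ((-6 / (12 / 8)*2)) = -1.70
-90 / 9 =-10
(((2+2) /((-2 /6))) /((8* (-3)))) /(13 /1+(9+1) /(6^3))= 54 /1409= 0.04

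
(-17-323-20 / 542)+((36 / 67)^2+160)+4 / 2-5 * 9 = -270977411 / 1216519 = -222.75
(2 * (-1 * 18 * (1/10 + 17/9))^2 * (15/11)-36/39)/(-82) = -1249269/29315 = -42.62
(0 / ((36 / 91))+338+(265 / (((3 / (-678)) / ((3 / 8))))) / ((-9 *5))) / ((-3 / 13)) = -130585 / 36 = -3627.36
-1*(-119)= 119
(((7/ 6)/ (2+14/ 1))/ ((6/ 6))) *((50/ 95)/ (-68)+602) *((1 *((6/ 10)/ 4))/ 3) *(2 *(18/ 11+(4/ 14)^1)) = 4796273/ 568480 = 8.44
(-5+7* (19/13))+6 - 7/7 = 133/13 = 10.23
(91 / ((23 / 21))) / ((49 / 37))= 1443 / 23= 62.74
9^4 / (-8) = -6561 / 8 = -820.12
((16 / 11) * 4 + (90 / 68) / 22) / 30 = 4397 / 22440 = 0.20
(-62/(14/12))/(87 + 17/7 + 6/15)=-155/262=-0.59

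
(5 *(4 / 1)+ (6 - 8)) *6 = 108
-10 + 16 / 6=-22 / 3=-7.33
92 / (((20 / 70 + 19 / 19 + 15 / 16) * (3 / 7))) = 72128 / 747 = 96.56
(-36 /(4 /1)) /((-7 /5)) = 45 /7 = 6.43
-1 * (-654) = 654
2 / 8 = 1 / 4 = 0.25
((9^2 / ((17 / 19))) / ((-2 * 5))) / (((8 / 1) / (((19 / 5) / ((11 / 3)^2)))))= -263169 / 822800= -0.32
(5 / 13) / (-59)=-5 / 767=-0.01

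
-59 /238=-0.25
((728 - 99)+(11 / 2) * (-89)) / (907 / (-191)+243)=53289 / 91012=0.59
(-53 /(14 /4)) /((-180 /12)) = 106 /105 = 1.01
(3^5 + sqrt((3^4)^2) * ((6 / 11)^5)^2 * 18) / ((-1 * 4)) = -6390953862651 / 103749698404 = -61.60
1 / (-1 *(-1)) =1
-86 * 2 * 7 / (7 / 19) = -3268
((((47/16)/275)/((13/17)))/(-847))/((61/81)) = -64719/2955352400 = -0.00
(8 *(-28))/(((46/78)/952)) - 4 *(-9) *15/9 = -8315292/23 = -361534.43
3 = 3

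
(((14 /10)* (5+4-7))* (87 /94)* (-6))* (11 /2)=-20097 /235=-85.52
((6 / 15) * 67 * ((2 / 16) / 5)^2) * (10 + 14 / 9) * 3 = 0.58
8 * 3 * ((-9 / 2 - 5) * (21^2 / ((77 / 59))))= -847476 / 11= -77043.27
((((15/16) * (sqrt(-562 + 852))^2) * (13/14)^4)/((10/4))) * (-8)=-12424035/19208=-646.82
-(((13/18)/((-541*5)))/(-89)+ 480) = -480.00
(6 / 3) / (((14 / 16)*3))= 16 / 21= 0.76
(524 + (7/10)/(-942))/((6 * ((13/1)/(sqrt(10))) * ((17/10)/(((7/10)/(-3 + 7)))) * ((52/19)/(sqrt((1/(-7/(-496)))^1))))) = 93785387 * sqrt(2170)/649527840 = 6.73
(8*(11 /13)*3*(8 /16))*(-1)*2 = -20.31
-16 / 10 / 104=-0.02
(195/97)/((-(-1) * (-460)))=-39/8924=-0.00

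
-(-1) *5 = 5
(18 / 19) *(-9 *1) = -162 / 19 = -8.53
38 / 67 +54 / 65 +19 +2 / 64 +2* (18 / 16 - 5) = 1766971 / 139360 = 12.68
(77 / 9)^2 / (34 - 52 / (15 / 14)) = -29645 / 5886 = -5.04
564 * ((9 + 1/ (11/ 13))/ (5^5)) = 63168/ 34375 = 1.84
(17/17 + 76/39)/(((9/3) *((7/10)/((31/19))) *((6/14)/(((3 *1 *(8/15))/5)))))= 11408/6669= 1.71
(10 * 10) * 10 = 1000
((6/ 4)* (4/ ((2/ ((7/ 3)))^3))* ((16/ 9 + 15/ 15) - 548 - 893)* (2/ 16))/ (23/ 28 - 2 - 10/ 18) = 3884818/ 3933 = 987.75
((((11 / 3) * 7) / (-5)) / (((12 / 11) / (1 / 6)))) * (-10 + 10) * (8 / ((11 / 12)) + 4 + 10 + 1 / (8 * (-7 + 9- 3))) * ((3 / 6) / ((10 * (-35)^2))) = 0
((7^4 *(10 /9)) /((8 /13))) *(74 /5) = 1154881 /18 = 64160.06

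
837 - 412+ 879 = 1304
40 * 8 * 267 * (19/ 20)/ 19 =4272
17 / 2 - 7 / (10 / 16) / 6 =199 / 30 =6.63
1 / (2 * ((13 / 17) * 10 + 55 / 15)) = 51 / 1154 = 0.04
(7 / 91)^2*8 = 8 / 169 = 0.05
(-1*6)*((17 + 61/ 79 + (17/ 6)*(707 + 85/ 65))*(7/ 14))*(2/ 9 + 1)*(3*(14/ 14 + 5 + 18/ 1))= -534506.00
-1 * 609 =-609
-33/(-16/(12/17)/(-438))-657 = -44019/34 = -1294.68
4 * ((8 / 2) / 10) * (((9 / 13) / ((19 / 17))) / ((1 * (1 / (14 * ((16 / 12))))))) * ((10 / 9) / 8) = 1904 / 741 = 2.57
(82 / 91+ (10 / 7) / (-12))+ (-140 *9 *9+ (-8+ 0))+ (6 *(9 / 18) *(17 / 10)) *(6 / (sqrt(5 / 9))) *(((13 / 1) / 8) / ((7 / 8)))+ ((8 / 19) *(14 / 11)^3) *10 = -22365741427 / 1972542+ 5967 *sqrt(5) / 175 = -11262.29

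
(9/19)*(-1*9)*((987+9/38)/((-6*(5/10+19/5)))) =5064525/31046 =163.13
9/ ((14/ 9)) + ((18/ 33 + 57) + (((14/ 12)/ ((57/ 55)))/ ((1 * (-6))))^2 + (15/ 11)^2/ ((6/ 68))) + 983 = 1067.44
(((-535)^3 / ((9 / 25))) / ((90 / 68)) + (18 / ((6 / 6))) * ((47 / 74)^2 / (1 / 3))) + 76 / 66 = -784036651871399 / 2439558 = -321384714.72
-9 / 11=-0.82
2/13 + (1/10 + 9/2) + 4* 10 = 44.75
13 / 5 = 2.60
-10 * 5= -50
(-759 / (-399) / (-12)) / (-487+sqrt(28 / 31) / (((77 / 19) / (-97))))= 0.00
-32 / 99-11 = -1121 / 99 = -11.32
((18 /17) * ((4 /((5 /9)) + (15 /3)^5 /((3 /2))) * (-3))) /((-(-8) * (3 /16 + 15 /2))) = -376296 /3485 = -107.98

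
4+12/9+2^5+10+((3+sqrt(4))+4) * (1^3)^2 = 169/3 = 56.33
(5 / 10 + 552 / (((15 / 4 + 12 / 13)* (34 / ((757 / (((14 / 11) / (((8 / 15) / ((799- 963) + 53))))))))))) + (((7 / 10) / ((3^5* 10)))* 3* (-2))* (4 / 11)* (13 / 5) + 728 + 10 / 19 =120600568491143 / 167711370750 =719.10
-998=-998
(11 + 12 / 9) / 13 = 37 / 39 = 0.95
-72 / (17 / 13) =-936 / 17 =-55.06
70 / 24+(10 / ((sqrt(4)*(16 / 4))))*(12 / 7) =425 / 84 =5.06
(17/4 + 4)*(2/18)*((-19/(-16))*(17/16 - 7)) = -19855/3072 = -6.46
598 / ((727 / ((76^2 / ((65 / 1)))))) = 73.09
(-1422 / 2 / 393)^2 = 3.27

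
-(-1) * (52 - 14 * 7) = -46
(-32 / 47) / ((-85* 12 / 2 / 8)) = 128 / 11985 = 0.01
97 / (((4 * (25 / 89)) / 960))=414384 / 5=82876.80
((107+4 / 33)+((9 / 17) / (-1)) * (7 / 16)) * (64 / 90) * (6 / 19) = 3837764 / 159885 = 24.00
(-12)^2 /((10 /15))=216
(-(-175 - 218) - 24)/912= 123/304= 0.40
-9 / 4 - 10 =-49 / 4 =-12.25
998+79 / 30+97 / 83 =2494487 / 2490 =1001.80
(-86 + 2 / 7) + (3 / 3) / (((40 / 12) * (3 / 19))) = -5867 / 70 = -83.81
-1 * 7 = -7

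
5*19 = 95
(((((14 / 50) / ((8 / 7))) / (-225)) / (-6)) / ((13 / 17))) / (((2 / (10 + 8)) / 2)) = 833 / 195000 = 0.00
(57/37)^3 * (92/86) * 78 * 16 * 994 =10567770385536/2178079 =4851876.53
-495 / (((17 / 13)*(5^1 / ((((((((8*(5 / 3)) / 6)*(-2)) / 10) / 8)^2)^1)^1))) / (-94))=6721 / 306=21.96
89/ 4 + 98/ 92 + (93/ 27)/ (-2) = 17879/ 828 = 21.59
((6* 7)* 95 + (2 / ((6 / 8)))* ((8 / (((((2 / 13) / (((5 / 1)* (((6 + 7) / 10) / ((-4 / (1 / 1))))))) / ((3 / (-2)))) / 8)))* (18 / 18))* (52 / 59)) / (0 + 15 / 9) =1128054 / 295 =3823.91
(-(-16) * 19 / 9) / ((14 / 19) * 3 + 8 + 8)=1.85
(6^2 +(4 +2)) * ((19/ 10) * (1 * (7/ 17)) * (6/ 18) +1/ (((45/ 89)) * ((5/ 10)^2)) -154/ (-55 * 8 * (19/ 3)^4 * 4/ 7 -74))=10039429023029/ 29249382045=343.24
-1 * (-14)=14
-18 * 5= -90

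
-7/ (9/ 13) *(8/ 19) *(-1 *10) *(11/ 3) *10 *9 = 800800/ 57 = 14049.12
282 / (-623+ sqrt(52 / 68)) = -1493331 / 3299090 - 141 * sqrt(221) / 3299090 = -0.45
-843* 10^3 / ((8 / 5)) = -526875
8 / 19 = 0.42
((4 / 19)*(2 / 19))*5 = 40 / 361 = 0.11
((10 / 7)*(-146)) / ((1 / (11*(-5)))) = 80300 / 7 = 11471.43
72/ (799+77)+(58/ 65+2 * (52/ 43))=692312/ 204035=3.39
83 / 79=1.05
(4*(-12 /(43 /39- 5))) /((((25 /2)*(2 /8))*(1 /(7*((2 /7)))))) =7.88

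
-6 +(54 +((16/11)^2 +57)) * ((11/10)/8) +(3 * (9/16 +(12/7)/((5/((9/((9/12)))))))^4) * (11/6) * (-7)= -5689866037070441/309084160000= -18408.79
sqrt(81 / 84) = 0.98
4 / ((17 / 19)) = 76 / 17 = 4.47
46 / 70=23 / 35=0.66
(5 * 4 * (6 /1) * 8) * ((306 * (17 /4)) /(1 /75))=93636000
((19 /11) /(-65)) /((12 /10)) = -19 /858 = -0.02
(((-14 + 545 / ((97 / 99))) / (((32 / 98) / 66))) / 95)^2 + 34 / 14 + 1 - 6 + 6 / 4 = 50633701597478607 / 38042468800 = 1330978.33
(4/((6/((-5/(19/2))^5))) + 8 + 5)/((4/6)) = 96367861/4952198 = 19.46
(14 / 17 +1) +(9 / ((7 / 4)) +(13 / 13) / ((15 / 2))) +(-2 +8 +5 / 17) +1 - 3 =20338 / 1785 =11.39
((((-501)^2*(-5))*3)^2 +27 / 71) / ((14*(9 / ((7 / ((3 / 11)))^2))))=15786338857642661 / 213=74114266937289.49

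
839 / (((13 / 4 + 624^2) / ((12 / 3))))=13424 / 1557517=0.01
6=6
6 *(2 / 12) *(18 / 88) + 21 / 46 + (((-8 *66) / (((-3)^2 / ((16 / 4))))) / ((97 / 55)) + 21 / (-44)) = -19565257 / 147246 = -132.87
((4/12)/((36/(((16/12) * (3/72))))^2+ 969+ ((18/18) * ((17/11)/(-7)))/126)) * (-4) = -12936/4083309829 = -0.00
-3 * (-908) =2724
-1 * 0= 0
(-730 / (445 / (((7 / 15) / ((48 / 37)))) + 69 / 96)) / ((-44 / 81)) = 122517360 / 112846327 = 1.09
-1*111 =-111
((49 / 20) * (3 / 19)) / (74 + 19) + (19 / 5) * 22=83.60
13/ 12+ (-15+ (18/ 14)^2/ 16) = -32489/ 2352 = -13.81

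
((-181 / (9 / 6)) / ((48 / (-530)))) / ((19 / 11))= 527615 / 684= 771.37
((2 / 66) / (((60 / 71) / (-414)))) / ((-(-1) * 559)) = -1633 / 61490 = -0.03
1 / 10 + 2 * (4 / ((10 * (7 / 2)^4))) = 2529 / 24010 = 0.11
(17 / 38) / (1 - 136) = -17 / 5130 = -0.00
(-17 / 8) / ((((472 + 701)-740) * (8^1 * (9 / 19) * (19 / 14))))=-119 / 124704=-0.00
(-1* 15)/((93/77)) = -385/31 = -12.42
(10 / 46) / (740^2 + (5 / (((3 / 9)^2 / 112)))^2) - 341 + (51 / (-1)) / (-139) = -5651756519221 / 16591918480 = -340.63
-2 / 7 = -0.29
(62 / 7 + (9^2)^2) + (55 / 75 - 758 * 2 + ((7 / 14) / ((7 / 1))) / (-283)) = 42913471 / 8490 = 5054.59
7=7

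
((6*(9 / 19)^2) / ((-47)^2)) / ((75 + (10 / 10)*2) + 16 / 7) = 1134 / 147528065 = 0.00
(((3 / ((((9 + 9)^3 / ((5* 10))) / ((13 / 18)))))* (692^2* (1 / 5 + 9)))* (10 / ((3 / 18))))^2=12812880385670560000 / 531441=24109694934471.67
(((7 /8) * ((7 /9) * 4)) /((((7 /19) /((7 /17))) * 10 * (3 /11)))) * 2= 10241 /4590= 2.23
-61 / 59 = -1.03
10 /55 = 2 /11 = 0.18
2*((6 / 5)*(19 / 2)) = 114 / 5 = 22.80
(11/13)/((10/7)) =77/130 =0.59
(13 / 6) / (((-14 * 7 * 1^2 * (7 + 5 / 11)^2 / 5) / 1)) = -7865 / 3953712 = -0.00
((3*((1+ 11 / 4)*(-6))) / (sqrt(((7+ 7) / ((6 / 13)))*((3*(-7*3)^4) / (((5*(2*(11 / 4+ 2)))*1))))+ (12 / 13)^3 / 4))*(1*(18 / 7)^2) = 12172258800 / 51676096573171 - 5864572935*sqrt(17290) / 1054614215779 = -0.73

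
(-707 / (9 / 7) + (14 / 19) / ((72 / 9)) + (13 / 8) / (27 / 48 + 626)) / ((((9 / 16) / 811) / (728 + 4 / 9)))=-80178960165691024 / 138856275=-577424103.92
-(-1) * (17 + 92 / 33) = 19.79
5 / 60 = 1 / 12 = 0.08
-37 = -37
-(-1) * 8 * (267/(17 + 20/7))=14952/139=107.57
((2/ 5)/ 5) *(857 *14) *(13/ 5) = 311948/ 125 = 2495.58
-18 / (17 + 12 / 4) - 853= -8539 / 10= -853.90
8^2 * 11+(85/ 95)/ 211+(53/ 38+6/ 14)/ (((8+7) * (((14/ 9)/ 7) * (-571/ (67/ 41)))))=1850070856457/ 2627931572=704.00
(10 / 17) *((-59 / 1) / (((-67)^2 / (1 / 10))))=-59 / 76313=-0.00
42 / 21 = 2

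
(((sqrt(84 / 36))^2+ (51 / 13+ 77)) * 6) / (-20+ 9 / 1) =-6494 / 143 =-45.41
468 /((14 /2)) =468 /7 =66.86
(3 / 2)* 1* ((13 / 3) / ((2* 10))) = 13 / 40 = 0.32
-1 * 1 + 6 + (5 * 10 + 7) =62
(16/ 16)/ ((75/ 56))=56/ 75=0.75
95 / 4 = 23.75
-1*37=-37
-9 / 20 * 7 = -63 / 20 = -3.15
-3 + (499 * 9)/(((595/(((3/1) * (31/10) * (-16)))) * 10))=-1715277/14875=-115.31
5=5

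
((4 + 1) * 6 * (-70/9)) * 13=-9100/3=-3033.33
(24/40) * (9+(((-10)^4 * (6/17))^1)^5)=2332800000000000038336139/7099285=328596471334789353.90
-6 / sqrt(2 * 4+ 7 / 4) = -4 * sqrt(39) / 13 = -1.92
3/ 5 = 0.60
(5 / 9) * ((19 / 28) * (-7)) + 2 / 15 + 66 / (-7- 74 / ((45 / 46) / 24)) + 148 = 715750493 / 4920660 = 145.46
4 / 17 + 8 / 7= 164 / 119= 1.38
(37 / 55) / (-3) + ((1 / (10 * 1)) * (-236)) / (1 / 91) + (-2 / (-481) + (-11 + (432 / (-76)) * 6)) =-3306788884 / 1507935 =-2192.93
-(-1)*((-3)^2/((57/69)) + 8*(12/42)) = 1753/133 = 13.18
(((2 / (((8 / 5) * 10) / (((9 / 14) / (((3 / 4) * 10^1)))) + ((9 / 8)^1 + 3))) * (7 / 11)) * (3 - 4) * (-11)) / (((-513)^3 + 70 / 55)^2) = 40656 / 10098577350592789314811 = 0.00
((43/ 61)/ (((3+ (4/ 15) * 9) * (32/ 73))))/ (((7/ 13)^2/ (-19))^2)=161823627095/ 126542304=1278.81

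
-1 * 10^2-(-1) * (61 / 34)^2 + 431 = 386357 / 1156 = 334.22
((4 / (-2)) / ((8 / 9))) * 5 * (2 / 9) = -5 / 2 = -2.50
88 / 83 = 1.06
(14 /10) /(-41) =-7 /205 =-0.03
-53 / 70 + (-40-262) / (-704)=-0.33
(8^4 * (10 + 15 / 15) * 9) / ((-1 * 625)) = -405504 / 625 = -648.81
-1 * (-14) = 14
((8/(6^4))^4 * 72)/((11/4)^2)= 8/578739249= 0.00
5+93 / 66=141 / 22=6.41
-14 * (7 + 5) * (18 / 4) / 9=-84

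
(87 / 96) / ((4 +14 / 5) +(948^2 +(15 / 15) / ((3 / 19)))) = 435 / 431384224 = 0.00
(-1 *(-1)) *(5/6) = 5/6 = 0.83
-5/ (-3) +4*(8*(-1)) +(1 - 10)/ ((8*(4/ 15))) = -34.55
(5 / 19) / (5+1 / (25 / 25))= 5 / 114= 0.04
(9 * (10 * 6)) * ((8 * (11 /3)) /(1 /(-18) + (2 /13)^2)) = -48185280 /97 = -496755.46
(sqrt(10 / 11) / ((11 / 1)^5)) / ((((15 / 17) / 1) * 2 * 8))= 17 * sqrt(110) / 425174640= 0.00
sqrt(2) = 1.41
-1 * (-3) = 3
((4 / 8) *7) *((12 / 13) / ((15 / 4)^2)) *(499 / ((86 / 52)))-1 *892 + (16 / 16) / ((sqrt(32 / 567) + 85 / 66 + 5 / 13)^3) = -5447677067037618482055689347196 / 6623794199426600428052764575-53508935762912536530624 *sqrt(14) / 2053889674240806334279927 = -822.54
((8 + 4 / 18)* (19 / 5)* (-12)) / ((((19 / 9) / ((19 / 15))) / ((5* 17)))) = -95608 / 5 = -19121.60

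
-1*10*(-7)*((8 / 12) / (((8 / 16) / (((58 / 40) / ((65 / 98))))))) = 39788 / 195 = 204.04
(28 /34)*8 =6.59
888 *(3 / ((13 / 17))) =45288 / 13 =3483.69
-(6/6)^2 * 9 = -9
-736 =-736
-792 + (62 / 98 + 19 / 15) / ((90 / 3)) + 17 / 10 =-17424719 / 22050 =-790.24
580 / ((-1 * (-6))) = 290 / 3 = 96.67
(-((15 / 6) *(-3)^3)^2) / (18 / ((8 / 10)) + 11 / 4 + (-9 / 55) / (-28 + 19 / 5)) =-24257475 / 134467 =-180.40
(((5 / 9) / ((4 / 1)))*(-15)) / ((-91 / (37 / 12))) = 925 / 13104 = 0.07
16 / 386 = 8 / 193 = 0.04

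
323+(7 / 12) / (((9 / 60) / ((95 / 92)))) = 270769 / 828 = 327.02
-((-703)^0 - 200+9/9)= 198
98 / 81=1.21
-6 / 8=-3 / 4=-0.75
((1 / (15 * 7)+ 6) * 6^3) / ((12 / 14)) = 7572 / 5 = 1514.40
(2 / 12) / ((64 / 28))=7 / 96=0.07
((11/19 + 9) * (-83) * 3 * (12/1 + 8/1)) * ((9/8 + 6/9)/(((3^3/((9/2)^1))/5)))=-8119475/114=-71223.46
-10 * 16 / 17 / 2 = -80 / 17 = -4.71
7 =7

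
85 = 85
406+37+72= 515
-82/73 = -1.12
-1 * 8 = -8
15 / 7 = 2.14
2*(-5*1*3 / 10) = -3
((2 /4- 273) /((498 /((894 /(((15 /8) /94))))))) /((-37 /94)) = 62305.64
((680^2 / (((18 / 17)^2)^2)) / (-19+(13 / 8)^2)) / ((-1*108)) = 38620110400 / 185472909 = 208.23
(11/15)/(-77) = -1/105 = -0.01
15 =15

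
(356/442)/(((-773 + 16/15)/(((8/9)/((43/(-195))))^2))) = -0.02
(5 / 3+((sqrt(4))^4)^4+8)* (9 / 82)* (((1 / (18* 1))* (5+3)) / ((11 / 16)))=6292384 / 1353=4650.69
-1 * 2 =-2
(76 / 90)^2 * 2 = 2888 / 2025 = 1.43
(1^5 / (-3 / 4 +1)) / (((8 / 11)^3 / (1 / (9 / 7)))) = 9317 / 1152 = 8.09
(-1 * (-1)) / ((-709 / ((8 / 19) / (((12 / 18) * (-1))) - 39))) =753 / 13471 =0.06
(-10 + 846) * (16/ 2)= 6688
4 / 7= 0.57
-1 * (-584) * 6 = 3504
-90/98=-45/49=-0.92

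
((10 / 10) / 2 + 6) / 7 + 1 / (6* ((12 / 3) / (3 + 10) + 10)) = 5317 / 5628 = 0.94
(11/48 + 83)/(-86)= -3995/4128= -0.97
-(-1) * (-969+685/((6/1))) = -5129/6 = -854.83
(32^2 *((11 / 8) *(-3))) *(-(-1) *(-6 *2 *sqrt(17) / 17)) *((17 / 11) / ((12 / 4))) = 1536 *sqrt(17) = 6333.09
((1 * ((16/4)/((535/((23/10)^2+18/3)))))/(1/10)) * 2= 4516/2675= 1.69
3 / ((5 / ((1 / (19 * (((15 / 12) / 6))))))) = 72 / 475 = 0.15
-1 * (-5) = 5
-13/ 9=-1.44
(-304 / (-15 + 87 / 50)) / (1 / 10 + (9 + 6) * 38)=152000 / 3779763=0.04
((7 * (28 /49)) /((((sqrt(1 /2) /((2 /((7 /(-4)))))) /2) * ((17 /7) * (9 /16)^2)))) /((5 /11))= -180224 * sqrt(2) /6885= -37.02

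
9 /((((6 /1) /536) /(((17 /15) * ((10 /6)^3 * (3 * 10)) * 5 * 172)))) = 979540000 /9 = 108837777.78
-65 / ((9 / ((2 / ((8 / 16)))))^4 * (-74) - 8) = 8320 / 243781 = 0.03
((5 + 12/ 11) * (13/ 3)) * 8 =211.15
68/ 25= 2.72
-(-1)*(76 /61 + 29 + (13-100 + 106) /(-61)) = 1826 /61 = 29.93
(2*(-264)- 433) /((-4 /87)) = 83607 /4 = 20901.75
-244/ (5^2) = -244/ 25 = -9.76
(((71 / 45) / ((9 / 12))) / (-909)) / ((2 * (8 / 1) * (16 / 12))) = -71 / 654480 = -0.00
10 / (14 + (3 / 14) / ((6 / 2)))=140 / 197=0.71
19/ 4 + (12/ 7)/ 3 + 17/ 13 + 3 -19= -3411/ 364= -9.37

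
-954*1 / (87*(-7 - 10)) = 318 / 493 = 0.65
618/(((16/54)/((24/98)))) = 25029/49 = 510.80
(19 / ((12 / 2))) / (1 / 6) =19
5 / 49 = 0.10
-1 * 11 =-11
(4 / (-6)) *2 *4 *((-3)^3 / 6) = 24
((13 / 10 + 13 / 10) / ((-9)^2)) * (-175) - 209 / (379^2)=-65373584 / 11634921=-5.62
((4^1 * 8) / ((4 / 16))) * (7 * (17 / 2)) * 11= 83776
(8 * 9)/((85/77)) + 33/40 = 44913/680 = 66.05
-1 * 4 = -4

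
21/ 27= 7/ 9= 0.78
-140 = -140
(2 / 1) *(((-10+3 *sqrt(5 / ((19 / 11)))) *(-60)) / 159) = 400 / 53 -120 *sqrt(1045) / 1007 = 3.69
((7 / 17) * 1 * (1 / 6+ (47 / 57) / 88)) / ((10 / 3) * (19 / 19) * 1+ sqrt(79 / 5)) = -154525 / 2998732+ 18543 * sqrt(395) / 5997464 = 0.01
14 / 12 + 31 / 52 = 275 / 156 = 1.76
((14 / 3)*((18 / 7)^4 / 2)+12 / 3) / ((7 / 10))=363640 / 2401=151.45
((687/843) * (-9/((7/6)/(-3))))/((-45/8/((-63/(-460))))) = -74196/161575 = -0.46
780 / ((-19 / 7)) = -5460 / 19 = -287.37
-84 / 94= -42 / 47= -0.89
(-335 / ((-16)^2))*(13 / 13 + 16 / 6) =-3685 / 768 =-4.80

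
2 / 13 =0.15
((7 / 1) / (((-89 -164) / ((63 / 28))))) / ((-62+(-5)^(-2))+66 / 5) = 0.00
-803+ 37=-766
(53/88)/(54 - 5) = 53/4312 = 0.01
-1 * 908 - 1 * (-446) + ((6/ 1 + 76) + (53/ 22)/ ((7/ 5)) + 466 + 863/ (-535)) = 7094413/ 82390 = 86.11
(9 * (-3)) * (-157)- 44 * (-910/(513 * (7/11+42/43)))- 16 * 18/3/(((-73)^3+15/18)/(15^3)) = 559679802689131/130515701949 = 4288.22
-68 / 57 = -1.19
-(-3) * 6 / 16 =9 / 8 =1.12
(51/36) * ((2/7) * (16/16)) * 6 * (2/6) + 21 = 458/21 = 21.81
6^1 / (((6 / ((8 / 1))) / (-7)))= -56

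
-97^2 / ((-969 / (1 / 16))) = 9409 / 15504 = 0.61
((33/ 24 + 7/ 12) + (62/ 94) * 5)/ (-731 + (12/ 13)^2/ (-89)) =-89178089/ 12402489720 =-0.01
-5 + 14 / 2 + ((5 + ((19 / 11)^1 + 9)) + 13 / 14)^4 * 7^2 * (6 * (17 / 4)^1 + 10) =3073320359558551 / 22957088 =133872395.30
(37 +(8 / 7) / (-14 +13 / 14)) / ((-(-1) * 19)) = 6755 / 3477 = 1.94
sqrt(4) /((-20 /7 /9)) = -63 /10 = -6.30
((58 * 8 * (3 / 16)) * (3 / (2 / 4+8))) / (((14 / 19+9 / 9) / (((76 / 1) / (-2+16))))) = 125628 / 1309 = 95.97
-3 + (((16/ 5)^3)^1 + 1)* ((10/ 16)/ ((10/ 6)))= 9663/ 1000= 9.66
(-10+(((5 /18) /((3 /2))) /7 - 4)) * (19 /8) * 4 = -50179 /378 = -132.75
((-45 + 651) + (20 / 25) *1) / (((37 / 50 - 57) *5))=-6068 / 2813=-2.16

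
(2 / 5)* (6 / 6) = 2 / 5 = 0.40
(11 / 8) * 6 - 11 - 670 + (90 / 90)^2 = -2687 / 4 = -671.75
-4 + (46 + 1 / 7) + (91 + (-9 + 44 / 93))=81125 / 651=124.62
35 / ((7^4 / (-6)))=-30 / 343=-0.09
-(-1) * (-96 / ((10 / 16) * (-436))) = 192 / 545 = 0.35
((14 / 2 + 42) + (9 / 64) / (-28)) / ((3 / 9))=263397 / 1792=146.98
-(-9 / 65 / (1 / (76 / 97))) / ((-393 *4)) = -57 / 825955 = -0.00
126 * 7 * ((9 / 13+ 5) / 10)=32634 / 65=502.06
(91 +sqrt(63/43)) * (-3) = -273-9 * sqrt(301)/43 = -276.63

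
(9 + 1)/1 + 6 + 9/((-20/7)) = 257/20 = 12.85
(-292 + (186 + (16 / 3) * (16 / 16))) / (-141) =302 / 423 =0.71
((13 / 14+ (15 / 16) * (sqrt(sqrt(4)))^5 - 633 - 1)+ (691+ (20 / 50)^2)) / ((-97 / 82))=-833571 / 16975 - 615 * sqrt(2) / 194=-53.59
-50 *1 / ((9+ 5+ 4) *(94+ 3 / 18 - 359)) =50 / 4767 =0.01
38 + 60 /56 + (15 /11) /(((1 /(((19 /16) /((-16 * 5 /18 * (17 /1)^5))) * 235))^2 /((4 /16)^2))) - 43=-159865413267606749695 /40693014288026304512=-3.93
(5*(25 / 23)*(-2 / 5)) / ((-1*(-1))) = -50 / 23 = -2.17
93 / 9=31 / 3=10.33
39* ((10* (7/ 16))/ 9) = 455/ 24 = 18.96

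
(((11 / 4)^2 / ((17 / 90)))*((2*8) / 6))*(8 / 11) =1320 / 17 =77.65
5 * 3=15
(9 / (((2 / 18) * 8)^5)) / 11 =531441 / 360448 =1.47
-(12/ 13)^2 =-144/ 169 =-0.85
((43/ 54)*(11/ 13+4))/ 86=7/ 156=0.04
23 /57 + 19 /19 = 80 /57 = 1.40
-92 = -92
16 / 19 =0.84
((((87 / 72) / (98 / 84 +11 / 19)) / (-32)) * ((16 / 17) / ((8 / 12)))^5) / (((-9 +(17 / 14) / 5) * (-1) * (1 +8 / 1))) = -266595840 / 173204095859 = -0.00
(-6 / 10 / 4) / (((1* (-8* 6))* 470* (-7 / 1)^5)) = -1 / 2527772800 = -0.00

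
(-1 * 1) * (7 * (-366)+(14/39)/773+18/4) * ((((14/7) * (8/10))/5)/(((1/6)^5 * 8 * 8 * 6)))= 4163450679/251225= 16572.60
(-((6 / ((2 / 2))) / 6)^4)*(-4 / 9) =4 / 9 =0.44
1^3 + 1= 2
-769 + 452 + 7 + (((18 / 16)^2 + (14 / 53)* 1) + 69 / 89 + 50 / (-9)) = -851099099 / 2716992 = -313.25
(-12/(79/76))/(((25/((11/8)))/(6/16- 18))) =88407/7900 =11.19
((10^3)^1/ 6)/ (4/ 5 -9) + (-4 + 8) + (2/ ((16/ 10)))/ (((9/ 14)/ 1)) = -10613/ 738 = -14.38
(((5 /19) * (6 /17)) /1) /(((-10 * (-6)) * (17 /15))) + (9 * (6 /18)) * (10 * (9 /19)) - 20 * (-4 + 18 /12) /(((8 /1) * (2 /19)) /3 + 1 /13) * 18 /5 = 301227807 /582046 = 517.53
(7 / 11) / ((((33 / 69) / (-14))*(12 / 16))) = -24.84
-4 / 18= -0.22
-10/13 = -0.77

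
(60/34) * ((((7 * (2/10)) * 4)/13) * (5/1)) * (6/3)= 1680/221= 7.60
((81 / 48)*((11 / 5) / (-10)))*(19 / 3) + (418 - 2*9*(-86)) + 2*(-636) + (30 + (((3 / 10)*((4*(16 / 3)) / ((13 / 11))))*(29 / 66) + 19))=23182481 / 31200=743.03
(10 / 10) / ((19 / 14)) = 0.74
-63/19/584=-63/11096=-0.01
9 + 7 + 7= 23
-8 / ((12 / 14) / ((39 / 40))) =-91 / 10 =-9.10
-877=-877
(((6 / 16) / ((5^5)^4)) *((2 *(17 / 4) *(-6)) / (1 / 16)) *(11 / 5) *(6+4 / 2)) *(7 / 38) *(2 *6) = -1130976 / 9059906005859375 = -0.00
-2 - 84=-86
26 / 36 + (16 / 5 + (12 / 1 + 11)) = 2423 / 90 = 26.92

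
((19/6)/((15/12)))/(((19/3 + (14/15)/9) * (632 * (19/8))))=18/68651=0.00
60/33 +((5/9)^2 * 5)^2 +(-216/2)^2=11668.20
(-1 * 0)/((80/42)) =0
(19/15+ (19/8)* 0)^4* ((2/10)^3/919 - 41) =-204598496518/1938515625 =-105.54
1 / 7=0.14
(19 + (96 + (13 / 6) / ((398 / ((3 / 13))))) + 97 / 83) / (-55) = -1535023 / 726748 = -2.11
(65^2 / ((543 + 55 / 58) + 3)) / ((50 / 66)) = 323466 / 31723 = 10.20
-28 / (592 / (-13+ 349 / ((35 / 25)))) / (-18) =0.62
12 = 12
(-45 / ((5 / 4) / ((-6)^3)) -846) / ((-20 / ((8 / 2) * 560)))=-776160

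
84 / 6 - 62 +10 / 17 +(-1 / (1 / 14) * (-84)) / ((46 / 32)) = 301334 / 391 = 770.68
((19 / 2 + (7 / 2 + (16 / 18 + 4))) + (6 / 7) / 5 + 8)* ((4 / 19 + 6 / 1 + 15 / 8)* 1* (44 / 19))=110977471 / 227430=487.96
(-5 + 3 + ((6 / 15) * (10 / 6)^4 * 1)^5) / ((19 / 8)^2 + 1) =62053691596672 / 1481883370425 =41.87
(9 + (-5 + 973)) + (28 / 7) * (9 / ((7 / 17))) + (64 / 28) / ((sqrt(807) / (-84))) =7451 / 7 - 64 * sqrt(807) / 269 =1057.67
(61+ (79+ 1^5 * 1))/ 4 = 141/ 4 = 35.25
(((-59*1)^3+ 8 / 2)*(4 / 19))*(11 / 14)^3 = -273354125 / 13034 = -20972.39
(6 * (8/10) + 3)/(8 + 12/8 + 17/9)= 702/1025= 0.68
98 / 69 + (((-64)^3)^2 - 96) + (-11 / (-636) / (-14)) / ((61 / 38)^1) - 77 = 143077523619902791 / 2082052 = 68719476564.42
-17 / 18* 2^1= -17 / 9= -1.89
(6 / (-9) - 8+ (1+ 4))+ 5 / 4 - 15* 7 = -107.42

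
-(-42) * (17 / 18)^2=2023 / 54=37.46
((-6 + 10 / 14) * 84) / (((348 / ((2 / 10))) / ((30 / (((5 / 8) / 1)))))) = -1776 / 145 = -12.25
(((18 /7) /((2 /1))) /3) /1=3 /7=0.43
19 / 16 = 1.19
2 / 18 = 1 / 9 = 0.11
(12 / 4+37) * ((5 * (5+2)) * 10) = 14000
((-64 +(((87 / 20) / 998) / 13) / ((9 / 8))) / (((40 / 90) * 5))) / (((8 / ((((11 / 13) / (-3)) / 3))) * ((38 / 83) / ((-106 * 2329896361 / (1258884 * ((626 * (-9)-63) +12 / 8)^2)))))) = -22216111561171613 / 4969048183293031200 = -0.00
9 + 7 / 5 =52 / 5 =10.40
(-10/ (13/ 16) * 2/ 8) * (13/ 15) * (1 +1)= -16/ 3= -5.33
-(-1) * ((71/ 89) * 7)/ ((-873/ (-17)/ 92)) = 777308/ 77697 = 10.00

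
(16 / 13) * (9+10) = 304 / 13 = 23.38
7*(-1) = -7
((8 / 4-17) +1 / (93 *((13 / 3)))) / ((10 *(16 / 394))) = -297667 / 8060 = -36.93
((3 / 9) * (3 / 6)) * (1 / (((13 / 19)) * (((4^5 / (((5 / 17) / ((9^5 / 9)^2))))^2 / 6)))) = 475 / 7299973093278473662758912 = 0.00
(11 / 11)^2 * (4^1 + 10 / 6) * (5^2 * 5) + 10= 2155 / 3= 718.33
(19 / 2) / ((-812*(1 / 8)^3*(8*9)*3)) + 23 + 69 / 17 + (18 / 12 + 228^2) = 9692743219 / 186354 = 52012.53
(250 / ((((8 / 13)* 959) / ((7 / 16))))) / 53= 1625 / 464704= 0.00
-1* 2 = -2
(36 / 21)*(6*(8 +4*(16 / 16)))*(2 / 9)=192 / 7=27.43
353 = 353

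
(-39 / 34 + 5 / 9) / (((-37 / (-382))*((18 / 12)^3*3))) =-276568 / 458541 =-0.60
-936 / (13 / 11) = -792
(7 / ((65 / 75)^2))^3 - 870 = -292339455 / 4826809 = -60.57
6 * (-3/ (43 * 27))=-2/ 129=-0.02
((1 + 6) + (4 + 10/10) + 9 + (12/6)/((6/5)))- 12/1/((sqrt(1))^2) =10.67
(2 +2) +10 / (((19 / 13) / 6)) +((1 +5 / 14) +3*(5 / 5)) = 13143 / 266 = 49.41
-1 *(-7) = 7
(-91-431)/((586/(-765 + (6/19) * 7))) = 3782673/5567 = 679.48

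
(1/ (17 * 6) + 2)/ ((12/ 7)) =1435/ 1224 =1.17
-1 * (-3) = 3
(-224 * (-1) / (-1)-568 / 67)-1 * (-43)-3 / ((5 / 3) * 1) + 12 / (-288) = -191.32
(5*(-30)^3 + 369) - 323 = -134954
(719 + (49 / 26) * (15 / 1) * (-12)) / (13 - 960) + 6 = 68929 / 12311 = 5.60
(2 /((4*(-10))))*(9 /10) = -9 /200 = -0.04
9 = 9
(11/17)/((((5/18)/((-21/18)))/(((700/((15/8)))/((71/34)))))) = -34496/71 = -485.86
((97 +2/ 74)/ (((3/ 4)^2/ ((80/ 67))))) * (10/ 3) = 45952000/ 66933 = 686.54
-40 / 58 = -20 / 29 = -0.69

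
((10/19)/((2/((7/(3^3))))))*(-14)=-0.96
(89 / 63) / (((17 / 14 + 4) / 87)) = 5162 / 219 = 23.57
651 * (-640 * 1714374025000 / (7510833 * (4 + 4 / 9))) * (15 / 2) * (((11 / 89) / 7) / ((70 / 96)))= -8746246454400000 / 2250721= -3885975407.17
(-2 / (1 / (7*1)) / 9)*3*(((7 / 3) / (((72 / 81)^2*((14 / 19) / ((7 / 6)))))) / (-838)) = 2793 / 107264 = 0.03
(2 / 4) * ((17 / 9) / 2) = 17 / 36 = 0.47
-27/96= -9/32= -0.28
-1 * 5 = -5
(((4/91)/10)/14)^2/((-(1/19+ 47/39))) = -57/727262900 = -0.00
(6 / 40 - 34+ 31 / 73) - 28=-89681 / 1460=-61.43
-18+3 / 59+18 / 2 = -528 / 59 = -8.95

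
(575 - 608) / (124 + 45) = -33 / 169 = -0.20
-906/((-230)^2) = -0.02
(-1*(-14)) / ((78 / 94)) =658 / 39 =16.87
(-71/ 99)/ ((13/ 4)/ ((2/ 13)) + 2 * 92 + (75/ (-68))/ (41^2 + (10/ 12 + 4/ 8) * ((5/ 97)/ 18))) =-42511013144/ 12158934143697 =-0.00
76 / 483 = 0.16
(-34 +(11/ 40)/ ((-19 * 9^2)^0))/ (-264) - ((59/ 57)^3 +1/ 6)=-748305521/ 651879360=-1.15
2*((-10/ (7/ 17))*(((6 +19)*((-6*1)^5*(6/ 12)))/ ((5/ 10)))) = 66096000/ 7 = 9442285.71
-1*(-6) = 6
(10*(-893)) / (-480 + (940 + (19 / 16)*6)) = -19.12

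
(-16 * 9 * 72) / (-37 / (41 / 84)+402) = -23616 / 743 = -31.78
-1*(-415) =415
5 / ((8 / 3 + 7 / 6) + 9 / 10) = 75 / 71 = 1.06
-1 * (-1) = 1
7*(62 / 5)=434 / 5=86.80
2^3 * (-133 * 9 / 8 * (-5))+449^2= 207586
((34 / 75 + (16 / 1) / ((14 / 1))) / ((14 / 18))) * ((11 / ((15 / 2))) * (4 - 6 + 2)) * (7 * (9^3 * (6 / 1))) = 0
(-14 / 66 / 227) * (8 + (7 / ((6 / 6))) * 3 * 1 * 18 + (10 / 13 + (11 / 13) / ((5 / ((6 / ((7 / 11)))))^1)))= -58902 / 162305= -0.36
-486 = -486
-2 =-2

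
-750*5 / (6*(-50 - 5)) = 125 / 11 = 11.36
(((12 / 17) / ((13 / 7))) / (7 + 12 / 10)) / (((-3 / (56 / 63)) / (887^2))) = -881181280 / 81549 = -10805.54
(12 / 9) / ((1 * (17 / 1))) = 4 / 51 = 0.08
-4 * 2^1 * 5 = -40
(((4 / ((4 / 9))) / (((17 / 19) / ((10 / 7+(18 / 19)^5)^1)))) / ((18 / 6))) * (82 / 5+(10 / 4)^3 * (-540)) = -4798506907239 / 77540995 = -61883.48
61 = 61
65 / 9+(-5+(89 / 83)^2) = 209069 / 62001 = 3.37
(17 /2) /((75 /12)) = 34 /25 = 1.36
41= 41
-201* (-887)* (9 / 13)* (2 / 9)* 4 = 1426296 / 13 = 109715.08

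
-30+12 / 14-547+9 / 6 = -574.64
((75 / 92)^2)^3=177978515625 / 606355001344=0.29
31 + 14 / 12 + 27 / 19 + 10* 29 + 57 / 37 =325.13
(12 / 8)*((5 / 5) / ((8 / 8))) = 3 / 2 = 1.50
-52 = -52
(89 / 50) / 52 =0.03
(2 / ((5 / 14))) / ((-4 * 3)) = -7 / 15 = -0.47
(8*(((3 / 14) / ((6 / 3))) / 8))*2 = 0.21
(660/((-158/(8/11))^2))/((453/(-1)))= -0.00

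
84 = 84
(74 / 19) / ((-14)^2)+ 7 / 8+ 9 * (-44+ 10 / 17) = -49356311 / 126616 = -389.81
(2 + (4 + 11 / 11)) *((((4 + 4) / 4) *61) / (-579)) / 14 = -61 / 579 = -0.11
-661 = -661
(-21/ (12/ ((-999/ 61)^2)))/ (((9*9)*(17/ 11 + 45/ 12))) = -948717/ 866993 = -1.09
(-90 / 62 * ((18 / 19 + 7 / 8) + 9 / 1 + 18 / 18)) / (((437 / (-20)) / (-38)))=-404325 / 13547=-29.85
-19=-19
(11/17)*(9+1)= 110/17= 6.47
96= 96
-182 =-182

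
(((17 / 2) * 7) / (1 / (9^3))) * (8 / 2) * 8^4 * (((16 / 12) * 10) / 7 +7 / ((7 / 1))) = 2064310272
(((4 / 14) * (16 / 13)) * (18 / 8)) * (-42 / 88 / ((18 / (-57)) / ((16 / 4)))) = 4.78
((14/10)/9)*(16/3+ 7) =259/135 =1.92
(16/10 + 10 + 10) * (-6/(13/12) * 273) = -163296/5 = -32659.20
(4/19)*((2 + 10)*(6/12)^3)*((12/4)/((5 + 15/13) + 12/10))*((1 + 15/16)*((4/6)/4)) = 6045/145312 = 0.04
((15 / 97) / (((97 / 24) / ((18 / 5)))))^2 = 1679616 / 88529281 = 0.02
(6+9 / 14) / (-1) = -93 / 14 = -6.64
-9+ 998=989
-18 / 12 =-3 / 2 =-1.50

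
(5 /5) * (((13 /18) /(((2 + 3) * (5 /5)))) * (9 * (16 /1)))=104 /5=20.80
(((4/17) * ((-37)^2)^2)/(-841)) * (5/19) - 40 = -48348940/271643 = -177.99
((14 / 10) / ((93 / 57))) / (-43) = -133 / 6665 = -0.02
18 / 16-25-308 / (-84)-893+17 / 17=-21893 / 24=-912.21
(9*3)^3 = 19683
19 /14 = 1.36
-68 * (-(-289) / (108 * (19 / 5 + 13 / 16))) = -39.45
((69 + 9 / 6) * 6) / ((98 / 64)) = 13536 / 49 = 276.24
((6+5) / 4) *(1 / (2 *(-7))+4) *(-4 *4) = -1210 / 7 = -172.86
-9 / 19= -0.47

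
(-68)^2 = 4624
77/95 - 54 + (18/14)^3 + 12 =-39.06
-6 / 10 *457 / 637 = -1371 / 3185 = -0.43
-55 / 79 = -0.70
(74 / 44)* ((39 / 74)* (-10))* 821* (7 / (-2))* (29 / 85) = 6499857 / 748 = 8689.65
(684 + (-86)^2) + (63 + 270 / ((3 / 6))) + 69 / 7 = 60850 / 7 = 8692.86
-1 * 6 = -6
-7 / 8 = -0.88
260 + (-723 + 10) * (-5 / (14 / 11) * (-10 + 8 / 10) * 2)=-358958 / 7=-51279.71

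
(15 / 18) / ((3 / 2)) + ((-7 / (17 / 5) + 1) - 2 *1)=-383 / 153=-2.50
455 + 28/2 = 469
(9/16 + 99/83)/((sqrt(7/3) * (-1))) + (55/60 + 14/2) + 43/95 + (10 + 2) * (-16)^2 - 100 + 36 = 3438661/1140 - 333 * sqrt(21)/1328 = 3015.22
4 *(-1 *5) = -20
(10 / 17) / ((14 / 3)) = 15 / 119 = 0.13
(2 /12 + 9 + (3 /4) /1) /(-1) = -119 /12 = -9.92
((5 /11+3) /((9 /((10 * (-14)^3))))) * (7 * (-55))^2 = -14050652000 /9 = -1561183555.56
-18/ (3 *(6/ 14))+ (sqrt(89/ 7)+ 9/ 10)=-131/ 10+ sqrt(623)/ 7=-9.53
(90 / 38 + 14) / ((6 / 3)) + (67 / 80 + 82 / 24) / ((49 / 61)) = 3012019 / 223440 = 13.48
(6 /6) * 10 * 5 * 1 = 50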